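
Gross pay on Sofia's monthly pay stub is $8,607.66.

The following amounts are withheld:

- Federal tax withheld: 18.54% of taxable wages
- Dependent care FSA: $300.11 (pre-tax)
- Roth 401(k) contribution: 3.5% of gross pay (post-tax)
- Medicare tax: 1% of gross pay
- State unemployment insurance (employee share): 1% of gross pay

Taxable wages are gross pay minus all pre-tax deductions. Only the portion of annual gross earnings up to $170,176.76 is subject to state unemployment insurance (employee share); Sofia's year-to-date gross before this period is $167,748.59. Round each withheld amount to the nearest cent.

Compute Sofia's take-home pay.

Dependent care FSA: $300.11
Taxable wages = $8,607.66 − $300.11 = $8,307.55
Federal tax withheld: $8,307.55 × 0.1854 = $1,540.22
State unemployment insurance (employee share): only $170,176.76 − $167,748.59 = $2,428.17 of this check is subject → $2,428.17 × 0.01 = $24.28
Medicare tax: $8,607.66 × 0.01 = $86.08
Roth 401(k) contribution: $8,607.66 × 0.035 = $301.27
Total deductions = $300.11 + $1,540.22 + $24.28 + $86.08 + $301.27 = $2,251.96
Net pay = $8,607.66 − $2,251.96 = $6,355.70

$6,355.70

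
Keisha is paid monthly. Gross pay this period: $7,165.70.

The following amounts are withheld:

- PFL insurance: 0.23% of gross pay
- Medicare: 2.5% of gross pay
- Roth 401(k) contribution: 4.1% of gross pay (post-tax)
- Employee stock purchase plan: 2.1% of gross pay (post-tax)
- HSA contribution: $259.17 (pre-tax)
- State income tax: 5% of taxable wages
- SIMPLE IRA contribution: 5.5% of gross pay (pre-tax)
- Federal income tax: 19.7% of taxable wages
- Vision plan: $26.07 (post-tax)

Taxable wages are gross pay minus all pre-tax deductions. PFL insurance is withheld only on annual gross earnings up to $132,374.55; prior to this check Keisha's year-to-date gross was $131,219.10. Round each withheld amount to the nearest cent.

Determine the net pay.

$4,251.71

HSA contribution: $259.17
SIMPLE IRA contribution: $7,165.70 × 0.055 = $394.11
Pre-tax total = $259.17 + $394.11 = $653.28
Taxable wages = $7,165.70 − $653.28 = $6,512.42
State income tax: $6,512.42 × 0.05 = $325.62
Federal income tax: $6,512.42 × 0.197 = $1,282.95
Medicare: $7,165.70 × 0.025 = $179.14
PFL insurance: only $132,374.55 − $131,219.10 = $1,155.45 of this check is subject → $1,155.45 × 0.0023 = $2.66
Employee stock purchase plan: $7,165.70 × 0.021 = $150.48
Roth 401(k) contribution: $7,165.70 × 0.041 = $293.79
Vision plan: $26.07
Total deductions = $259.17 + $394.11 + $325.62 + $1,282.95 + $179.14 + $2.66 + $150.48 + $293.79 + $26.07 = $2,913.99
Net pay = $7,165.70 − $2,913.99 = $4,251.71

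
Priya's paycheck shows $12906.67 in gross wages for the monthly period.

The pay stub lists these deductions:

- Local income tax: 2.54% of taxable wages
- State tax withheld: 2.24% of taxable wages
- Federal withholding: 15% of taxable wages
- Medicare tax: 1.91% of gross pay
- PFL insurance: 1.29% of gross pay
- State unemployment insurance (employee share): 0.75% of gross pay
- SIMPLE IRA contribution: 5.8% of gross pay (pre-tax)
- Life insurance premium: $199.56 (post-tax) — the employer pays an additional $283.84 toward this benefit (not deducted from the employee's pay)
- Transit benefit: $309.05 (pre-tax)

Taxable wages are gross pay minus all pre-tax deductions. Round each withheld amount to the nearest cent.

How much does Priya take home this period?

$8795.91

Transit benefit: $309.05
SIMPLE IRA contribution: $12906.67 × 0.058 = $748.59
Pre-tax total = $309.05 + $748.59 = $1057.64
Taxable wages = $12906.67 − $1057.64 = $11849.03
State tax withheld: $11849.03 × 0.0224 = $265.42
Federal withholding: $11849.03 × 0.15 = $1777.35
Local income tax: $11849.03 × 0.0254 = $300.97
PFL insurance: $12906.67 × 0.0129 = $166.50
Medicare tax: $12906.67 × 0.0191 = $246.52
State unemployment insurance (employee share): $12906.67 × 0.0075 = $96.80
Life insurance premium: $199.56
(Employer's $283.84 toward life insurance premium is not withheld from the employee.)
Total deductions = $309.05 + $748.59 + $265.42 + $1777.35 + $300.97 + $166.50 + $246.52 + $96.80 + $199.56 = $4110.76
Net pay = $12906.67 − $4110.76 = $8795.91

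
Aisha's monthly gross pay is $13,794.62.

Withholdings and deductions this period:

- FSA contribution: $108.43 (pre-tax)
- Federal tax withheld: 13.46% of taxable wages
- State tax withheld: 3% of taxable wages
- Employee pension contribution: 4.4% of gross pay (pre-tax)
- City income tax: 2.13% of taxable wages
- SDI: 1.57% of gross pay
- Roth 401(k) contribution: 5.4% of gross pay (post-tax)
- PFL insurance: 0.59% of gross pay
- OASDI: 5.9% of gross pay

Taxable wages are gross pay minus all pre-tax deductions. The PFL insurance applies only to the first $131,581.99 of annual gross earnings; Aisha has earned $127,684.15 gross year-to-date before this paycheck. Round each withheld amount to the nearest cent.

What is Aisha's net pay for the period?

$8,849.43

FSA contribution: $108.43
Employee pension contribution: $13,794.62 × 0.044 = $606.96
Pre-tax total = $108.43 + $606.96 = $715.39
Taxable wages = $13,794.62 − $715.39 = $13,079.23
City income tax: $13,079.23 × 0.0213 = $278.59
Federal tax withheld: $13,079.23 × 0.1346 = $1,760.46
State tax withheld: $13,079.23 × 0.03 = $392.38
SDI: $13,794.62 × 0.0157 = $216.58
OASDI: $13,794.62 × 0.059 = $813.88
PFL insurance: only $131,581.99 − $127,684.15 = $3,897.84 of this check is subject → $3,897.84 × 0.0059 = $23.00
Roth 401(k) contribution: $13,794.62 × 0.054 = $744.91
Total deductions = $108.43 + $606.96 + $278.59 + $1,760.46 + $392.38 + $216.58 + $813.88 + $23.00 + $744.91 = $4,945.19
Net pay = $13,794.62 − $4,945.19 = $8,849.43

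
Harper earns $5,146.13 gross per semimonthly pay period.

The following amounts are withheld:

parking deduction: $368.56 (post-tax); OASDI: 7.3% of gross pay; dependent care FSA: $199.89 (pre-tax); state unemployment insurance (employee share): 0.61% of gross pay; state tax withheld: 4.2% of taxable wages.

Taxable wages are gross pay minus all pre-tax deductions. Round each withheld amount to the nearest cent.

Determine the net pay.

$3,962.88

Dependent care FSA: $199.89
Taxable wages = $5,146.13 − $199.89 = $4,946.24
State tax withheld: $4,946.24 × 0.042 = $207.74
State unemployment insurance (employee share): $5,146.13 × 0.0061 = $31.39
OASDI: $5,146.13 × 0.073 = $375.67
Parking deduction: $368.56
Total deductions = $199.89 + $207.74 + $31.39 + $375.67 + $368.56 = $1,183.25
Net pay = $5,146.13 − $1,183.25 = $3,962.88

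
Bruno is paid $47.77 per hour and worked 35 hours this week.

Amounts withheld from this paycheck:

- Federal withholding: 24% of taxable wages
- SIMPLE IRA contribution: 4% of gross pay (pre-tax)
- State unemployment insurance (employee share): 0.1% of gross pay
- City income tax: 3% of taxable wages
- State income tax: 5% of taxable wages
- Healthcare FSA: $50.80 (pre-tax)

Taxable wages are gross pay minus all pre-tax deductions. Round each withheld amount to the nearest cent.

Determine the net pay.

$1055.24

Gross pay: 35 × $47.77 = $1671.95
SIMPLE IRA contribution: $1671.95 × 0.04 = $66.88
Healthcare FSA: $50.80
Pre-tax total = $66.88 + $50.80 = $117.68
Taxable wages = $1671.95 − $117.68 = $1554.27
City income tax: $1554.27 × 0.03 = $46.63
State income tax: $1554.27 × 0.05 = $77.71
Federal withholding: $1554.27 × 0.24 = $373.02
State unemployment insurance (employee share): $1671.95 × 0.001 = $1.67
Total deductions = $66.88 + $50.80 + $46.63 + $77.71 + $373.02 + $1.67 = $616.71
Net pay = $1671.95 − $616.71 = $1055.24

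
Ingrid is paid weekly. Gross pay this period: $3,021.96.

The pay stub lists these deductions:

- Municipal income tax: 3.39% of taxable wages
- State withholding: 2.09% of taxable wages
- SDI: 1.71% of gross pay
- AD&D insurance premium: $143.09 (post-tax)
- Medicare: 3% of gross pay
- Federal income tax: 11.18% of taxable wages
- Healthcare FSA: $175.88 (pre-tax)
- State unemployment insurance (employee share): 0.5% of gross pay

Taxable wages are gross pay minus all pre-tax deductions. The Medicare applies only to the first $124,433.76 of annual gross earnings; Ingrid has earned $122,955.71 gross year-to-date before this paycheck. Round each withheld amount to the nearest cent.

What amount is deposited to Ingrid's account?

$2,117.71

Healthcare FSA: $175.88
Taxable wages = $3,021.96 − $175.88 = $2,846.08
Federal income tax: $2,846.08 × 0.1118 = $318.19
State withholding: $2,846.08 × 0.0209 = $59.48
Municipal income tax: $2,846.08 × 0.0339 = $96.48
Medicare: only $124,433.76 − $122,955.71 = $1,478.05 of this check is subject → $1,478.05 × 0.03 = $44.34
State unemployment insurance (employee share): $3,021.96 × 0.005 = $15.11
SDI: $3,021.96 × 0.0171 = $51.68
AD&D insurance premium: $143.09
Total deductions = $175.88 + $318.19 + $59.48 + $96.48 + $44.34 + $15.11 + $51.68 + $143.09 = $904.25
Net pay = $3,021.96 − $904.25 = $2,117.71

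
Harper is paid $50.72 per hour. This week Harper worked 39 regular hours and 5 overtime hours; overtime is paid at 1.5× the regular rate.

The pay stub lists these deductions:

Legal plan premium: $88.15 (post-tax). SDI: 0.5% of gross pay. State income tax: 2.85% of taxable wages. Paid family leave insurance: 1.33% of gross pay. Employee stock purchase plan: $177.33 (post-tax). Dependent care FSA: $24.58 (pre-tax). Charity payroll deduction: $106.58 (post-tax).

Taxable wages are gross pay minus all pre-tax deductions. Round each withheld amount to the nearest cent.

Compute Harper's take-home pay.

$1,852.16

Regular pay: 39 × $50.72 = $1,978.08
Overtime pay: 5 × $50.72 × 1.5 = $380.40
Gross pay = $1,978.08 + $380.40 = $2,358.48
Dependent care FSA: $24.58
Taxable wages = $2,358.48 − $24.58 = $2,333.90
State income tax: $2,333.90 × 0.0285 = $66.52
Paid family leave insurance: $2,358.48 × 0.0133 = $31.37
SDI: $2,358.48 × 0.005 = $11.79
Charity payroll deduction: $106.58
Employee stock purchase plan: $177.33
Legal plan premium: $88.15
Total deductions = $24.58 + $66.52 + $31.37 + $11.79 + $106.58 + $177.33 + $88.15 = $506.32
Net pay = $2,358.48 − $506.32 = $1,852.16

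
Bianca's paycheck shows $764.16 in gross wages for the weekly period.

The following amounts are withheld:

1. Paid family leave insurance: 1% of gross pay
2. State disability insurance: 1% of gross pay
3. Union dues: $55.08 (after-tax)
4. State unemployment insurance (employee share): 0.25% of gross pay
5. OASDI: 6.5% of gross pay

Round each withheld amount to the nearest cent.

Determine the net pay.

State unemployment insurance (employee share): $764.16 × 0.0025 = $1.91
Paid family leave insurance: $764.16 × 0.01 = $7.64
State disability insurance: $764.16 × 0.01 = $7.64
OASDI: $764.16 × 0.065 = $49.67
Union dues: $55.08
Total deductions = $1.91 + $7.64 + $7.64 + $49.67 + $55.08 = $121.94
Net pay = $764.16 − $121.94 = $642.22

$642.22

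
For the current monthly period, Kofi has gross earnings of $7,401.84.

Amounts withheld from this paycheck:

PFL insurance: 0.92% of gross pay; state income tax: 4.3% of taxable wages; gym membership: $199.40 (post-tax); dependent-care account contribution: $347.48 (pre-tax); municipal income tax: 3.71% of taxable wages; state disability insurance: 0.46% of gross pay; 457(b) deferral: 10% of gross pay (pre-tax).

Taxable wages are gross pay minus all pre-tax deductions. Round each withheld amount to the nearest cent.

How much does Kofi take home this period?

457(b) deferral: $7,401.84 × 0.1 = $740.18
Dependent-care account contribution: $347.48
Pre-tax total = $740.18 + $347.48 = $1,087.66
Taxable wages = $7,401.84 − $1,087.66 = $6,314.18
State income tax: $6,314.18 × 0.043 = $271.51
Municipal income tax: $6,314.18 × 0.0371 = $234.26
State disability insurance: $7,401.84 × 0.0046 = $34.05
PFL insurance: $7,401.84 × 0.0092 = $68.10
Gym membership: $199.40
Total deductions = $740.18 + $347.48 + $271.51 + $234.26 + $34.05 + $68.10 + $199.40 = $1,894.98
Net pay = $7,401.84 − $1,894.98 = $5,506.86

$5,506.86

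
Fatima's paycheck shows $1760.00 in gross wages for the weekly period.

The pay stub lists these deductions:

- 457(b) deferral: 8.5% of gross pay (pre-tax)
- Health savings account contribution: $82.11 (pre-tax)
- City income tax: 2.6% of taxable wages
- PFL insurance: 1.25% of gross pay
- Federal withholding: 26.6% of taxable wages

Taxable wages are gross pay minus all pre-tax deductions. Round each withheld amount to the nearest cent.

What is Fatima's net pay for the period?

Health savings account contribution: $82.11
457(b) deferral: $1760.00 × 0.085 = $149.60
Pre-tax total = $82.11 + $149.60 = $231.71
Taxable wages = $1760.00 − $231.71 = $1528.29
Federal withholding: $1528.29 × 0.266 = $406.53
City income tax: $1528.29 × 0.026 = $39.74
PFL insurance: $1760.00 × 0.0125 = $22.00
Total deductions = $82.11 + $149.60 + $406.53 + $39.74 + $22.00 = $699.98
Net pay = $1760.00 − $699.98 = $1060.02

$1060.02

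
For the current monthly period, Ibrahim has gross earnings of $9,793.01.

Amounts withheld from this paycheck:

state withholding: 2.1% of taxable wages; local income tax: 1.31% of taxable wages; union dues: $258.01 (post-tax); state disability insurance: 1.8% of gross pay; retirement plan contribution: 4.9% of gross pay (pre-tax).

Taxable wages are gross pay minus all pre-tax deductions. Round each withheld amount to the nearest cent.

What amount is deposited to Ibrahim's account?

Retirement plan contribution: $9,793.01 × 0.049 = $479.86
Taxable wages = $9,793.01 − $479.86 = $9,313.15
State withholding: $9,313.15 × 0.021 = $195.58
Local income tax: $9,313.15 × 0.0131 = $122.00
State disability insurance: $9,793.01 × 0.018 = $176.27
Union dues: $258.01
Total deductions = $479.86 + $195.58 + $122.00 + $176.27 + $258.01 = $1,231.72
Net pay = $9,793.01 − $1,231.72 = $8,561.29

$8,561.29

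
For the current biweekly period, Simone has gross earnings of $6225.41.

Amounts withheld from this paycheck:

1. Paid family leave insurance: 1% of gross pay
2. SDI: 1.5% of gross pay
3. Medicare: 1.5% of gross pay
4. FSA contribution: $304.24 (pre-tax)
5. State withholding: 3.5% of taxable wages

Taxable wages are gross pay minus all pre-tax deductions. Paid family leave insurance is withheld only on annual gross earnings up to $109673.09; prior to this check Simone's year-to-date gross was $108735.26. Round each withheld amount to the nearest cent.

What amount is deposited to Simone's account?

FSA contribution: $304.24
Taxable wages = $6225.41 − $304.24 = $5921.17
State withholding: $5921.17 × 0.035 = $207.24
SDI: $6225.41 × 0.015 = $93.38
Paid family leave insurance: only $109673.09 − $108735.26 = $937.83 of this check is subject → $937.83 × 0.01 = $9.38
Medicare: $6225.41 × 0.015 = $93.38
Total deductions = $304.24 + $207.24 + $93.38 + $9.38 + $93.38 = $707.62
Net pay = $6225.41 − $707.62 = $5517.79

$5517.79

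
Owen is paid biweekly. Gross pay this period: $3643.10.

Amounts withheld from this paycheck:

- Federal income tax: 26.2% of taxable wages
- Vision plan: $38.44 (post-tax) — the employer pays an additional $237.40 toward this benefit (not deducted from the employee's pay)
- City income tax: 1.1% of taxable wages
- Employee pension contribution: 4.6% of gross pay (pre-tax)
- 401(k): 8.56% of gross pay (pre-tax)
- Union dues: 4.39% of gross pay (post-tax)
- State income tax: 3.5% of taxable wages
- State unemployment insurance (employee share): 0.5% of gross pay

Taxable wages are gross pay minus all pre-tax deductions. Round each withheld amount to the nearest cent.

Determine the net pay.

Employee pension contribution: $3643.10 × 0.046 = $167.58
401(k): $3643.10 × 0.0856 = $311.85
Pre-tax total = $167.58 + $311.85 = $479.43
Taxable wages = $3643.10 − $479.43 = $3163.67
State income tax: $3163.67 × 0.035 = $110.73
Federal income tax: $3163.67 × 0.262 = $828.88
City income tax: $3163.67 × 0.011 = $34.80
State unemployment insurance (employee share): $3643.10 × 0.005 = $18.22
Union dues: $3643.10 × 0.0439 = $159.93
Vision plan: $38.44
(Employer's $237.40 toward vision plan is not withheld from the employee.)
Total deductions = $167.58 + $311.85 + $110.73 + $828.88 + $34.80 + $18.22 + $159.93 + $38.44 = $1670.43
Net pay = $3643.10 − $1670.43 = $1972.67

$1972.67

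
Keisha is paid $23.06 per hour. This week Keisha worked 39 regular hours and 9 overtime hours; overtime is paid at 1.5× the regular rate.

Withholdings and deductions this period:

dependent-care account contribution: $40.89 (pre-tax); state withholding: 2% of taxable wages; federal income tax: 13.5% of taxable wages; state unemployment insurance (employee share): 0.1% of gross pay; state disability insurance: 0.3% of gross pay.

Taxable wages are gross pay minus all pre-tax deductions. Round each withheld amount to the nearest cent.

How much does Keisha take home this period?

$983.60

Regular pay: 39 × $23.06 = $899.34
Overtime pay: 9 × $23.06 × 1.5 = $311.31
Gross pay = $899.34 + $311.31 = $1,210.65
Dependent-care account contribution: $40.89
Taxable wages = $1,210.65 − $40.89 = $1,169.76
Federal income tax: $1,169.76 × 0.135 = $157.92
State withholding: $1,169.76 × 0.02 = $23.40
State unemployment insurance (employee share): $1,210.65 × 0.001 = $1.21
State disability insurance: $1,210.65 × 0.003 = $3.63
Total deductions = $40.89 + $157.92 + $23.40 + $1.21 + $3.63 = $227.05
Net pay = $1,210.65 − $227.05 = $983.60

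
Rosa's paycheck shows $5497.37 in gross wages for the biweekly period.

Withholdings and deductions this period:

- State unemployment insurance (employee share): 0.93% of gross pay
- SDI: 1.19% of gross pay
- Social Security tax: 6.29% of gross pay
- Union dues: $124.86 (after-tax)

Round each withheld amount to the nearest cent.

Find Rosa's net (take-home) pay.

$4910.18

State unemployment insurance (employee share): $5497.37 × 0.0093 = $51.13
SDI: $5497.37 × 0.0119 = $65.42
Social Security tax: $5497.37 × 0.0629 = $345.78
Union dues: $124.86
Total deductions = $51.13 + $65.42 + $345.78 + $124.86 = $587.19
Net pay = $5497.37 − $587.19 = $4910.18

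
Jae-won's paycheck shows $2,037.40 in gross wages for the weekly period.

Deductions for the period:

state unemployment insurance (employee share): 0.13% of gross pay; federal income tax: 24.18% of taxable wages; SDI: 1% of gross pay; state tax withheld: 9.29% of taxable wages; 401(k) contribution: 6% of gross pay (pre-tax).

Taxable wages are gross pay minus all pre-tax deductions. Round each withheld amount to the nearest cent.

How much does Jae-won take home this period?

401(k) contribution: $2,037.40 × 0.06 = $122.24
Taxable wages = $2,037.40 − $122.24 = $1,915.16
Federal income tax: $1,915.16 × 0.2418 = $463.09
State tax withheld: $1,915.16 × 0.0929 = $177.92
State unemployment insurance (employee share): $2,037.40 × 0.0013 = $2.65
SDI: $2,037.40 × 0.01 = $20.37
Total deductions = $122.24 + $463.09 + $177.92 + $2.65 + $20.37 = $786.27
Net pay = $2,037.40 − $786.27 = $1,251.13

$1,251.13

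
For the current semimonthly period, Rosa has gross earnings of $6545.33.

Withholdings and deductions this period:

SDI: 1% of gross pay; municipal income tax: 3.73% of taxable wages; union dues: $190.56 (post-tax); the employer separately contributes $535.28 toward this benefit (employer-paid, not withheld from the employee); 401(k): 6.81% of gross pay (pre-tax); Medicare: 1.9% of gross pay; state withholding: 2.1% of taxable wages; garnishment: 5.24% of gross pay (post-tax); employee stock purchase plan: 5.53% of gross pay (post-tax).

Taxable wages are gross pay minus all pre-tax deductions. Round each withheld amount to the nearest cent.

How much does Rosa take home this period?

401(k): $6545.33 × 0.0681 = $445.74
Taxable wages = $6545.33 − $445.74 = $6099.59
Municipal income tax: $6099.59 × 0.0373 = $227.51
State withholding: $6099.59 × 0.021 = $128.09
Medicare: $6545.33 × 0.019 = $124.36
SDI: $6545.33 × 0.01 = $65.45
Garnishment: $6545.33 × 0.0524 = $342.98
Employee stock purchase plan: $6545.33 × 0.0553 = $361.96
Union dues: $190.56
(Employer's $535.28 toward union dues is not withheld from the employee.)
Total deductions = $445.74 + $227.51 + $128.09 + $124.36 + $65.45 + $342.98 + $361.96 + $190.56 = $1886.65
Net pay = $6545.33 − $1886.65 = $4658.68

$4658.68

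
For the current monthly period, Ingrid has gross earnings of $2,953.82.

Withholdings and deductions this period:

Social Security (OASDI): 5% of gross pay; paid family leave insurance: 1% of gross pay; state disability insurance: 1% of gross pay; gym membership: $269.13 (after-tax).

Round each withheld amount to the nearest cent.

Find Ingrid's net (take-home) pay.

Social Security (OASDI): $2,953.82 × 0.05 = $147.69
State disability insurance: $2,953.82 × 0.01 = $29.54
Paid family leave insurance: $2,953.82 × 0.01 = $29.54
Gym membership: $269.13
Total deductions = $147.69 + $29.54 + $29.54 + $269.13 = $475.90
Net pay = $2,953.82 − $475.90 = $2,477.92

$2,477.92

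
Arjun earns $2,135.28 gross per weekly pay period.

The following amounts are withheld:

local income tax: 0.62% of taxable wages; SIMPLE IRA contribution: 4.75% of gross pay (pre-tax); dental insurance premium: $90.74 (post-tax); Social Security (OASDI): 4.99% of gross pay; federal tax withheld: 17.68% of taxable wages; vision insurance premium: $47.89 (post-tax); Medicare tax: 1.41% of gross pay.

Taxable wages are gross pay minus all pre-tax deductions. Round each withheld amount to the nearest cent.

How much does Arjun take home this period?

$1,386.37

SIMPLE IRA contribution: $2,135.28 × 0.0475 = $101.43
Taxable wages = $2,135.28 − $101.43 = $2,033.85
Local income tax: $2,033.85 × 0.0062 = $12.61
Federal tax withheld: $2,033.85 × 0.1768 = $359.58
Medicare tax: $2,135.28 × 0.0141 = $30.11
Social Security (OASDI): $2,135.28 × 0.0499 = $106.55
Vision insurance premium: $47.89
Dental insurance premium: $90.74
Total deductions = $101.43 + $12.61 + $359.58 + $30.11 + $106.55 + $47.89 + $90.74 = $748.91
Net pay = $2,135.28 − $748.91 = $1,386.37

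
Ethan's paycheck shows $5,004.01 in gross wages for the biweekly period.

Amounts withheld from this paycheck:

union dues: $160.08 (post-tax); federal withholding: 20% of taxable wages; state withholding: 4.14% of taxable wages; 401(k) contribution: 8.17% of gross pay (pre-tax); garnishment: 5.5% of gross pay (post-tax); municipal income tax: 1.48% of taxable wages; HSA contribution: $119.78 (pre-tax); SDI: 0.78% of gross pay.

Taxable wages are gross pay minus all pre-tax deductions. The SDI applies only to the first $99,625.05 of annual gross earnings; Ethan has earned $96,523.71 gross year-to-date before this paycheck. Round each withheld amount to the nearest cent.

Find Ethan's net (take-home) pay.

HSA contribution: $119.78
401(k) contribution: $5,004.01 × 0.0817 = $408.83
Pre-tax total = $119.78 + $408.83 = $528.61
Taxable wages = $5,004.01 − $528.61 = $4,475.40
Federal withholding: $4,475.40 × 0.2 = $895.08
Municipal income tax: $4,475.40 × 0.0148 = $66.24
State withholding: $4,475.40 × 0.0414 = $185.28
SDI: only $99,625.05 − $96,523.71 = $3,101.34 of this check is subject → $3,101.34 × 0.0078 = $24.19
Union dues: $160.08
Garnishment: $5,004.01 × 0.055 = $275.22
Total deductions = $119.78 + $408.83 + $895.08 + $66.24 + $185.28 + $24.19 + $160.08 + $275.22 = $2,134.70
Net pay = $5,004.01 − $2,134.70 = $2,869.31

$2,869.31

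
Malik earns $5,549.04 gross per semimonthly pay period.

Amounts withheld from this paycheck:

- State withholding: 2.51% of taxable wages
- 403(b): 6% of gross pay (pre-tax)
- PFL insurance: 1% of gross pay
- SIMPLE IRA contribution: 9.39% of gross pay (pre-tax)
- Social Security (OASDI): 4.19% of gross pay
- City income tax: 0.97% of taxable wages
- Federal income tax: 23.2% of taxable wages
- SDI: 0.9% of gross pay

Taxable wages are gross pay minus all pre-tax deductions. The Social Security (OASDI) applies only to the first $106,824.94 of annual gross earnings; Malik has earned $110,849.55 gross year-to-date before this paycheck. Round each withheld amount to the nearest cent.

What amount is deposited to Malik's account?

$3,336.98

SIMPLE IRA contribution: $5,549.04 × 0.0939 = $521.05
403(b): $5,549.04 × 0.06 = $332.94
Pre-tax total = $521.05 + $332.94 = $853.99
Taxable wages = $5,549.04 − $853.99 = $4,695.05
City income tax: $4,695.05 × 0.0097 = $45.54
State withholding: $4,695.05 × 0.0251 = $117.85
Federal income tax: $4,695.05 × 0.232 = $1,089.25
SDI: $5,549.04 × 0.009 = $49.94
Social Security (OASDI): annual cap $106,824.94 already reached (YTD $110,849.55), so $0.00
PFL insurance: $5,549.04 × 0.01 = $55.49
Total deductions = $521.05 + $332.94 + $45.54 + $117.85 + $1,089.25 + $49.94 + $0.00 + $55.49 = $2,212.06
Net pay = $5,549.04 − $2,212.06 = $3,336.98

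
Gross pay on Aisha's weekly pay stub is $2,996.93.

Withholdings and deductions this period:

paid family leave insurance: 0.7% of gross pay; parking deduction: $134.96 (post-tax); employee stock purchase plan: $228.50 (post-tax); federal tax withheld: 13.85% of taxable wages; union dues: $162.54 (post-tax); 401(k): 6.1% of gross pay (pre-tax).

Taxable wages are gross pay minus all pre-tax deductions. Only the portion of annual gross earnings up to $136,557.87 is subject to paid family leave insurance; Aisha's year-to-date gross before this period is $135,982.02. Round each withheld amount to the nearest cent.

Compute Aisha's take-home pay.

401(k): $2,996.93 × 0.061 = $182.81
Taxable wages = $2,996.93 − $182.81 = $2,814.12
Federal tax withheld: $2,814.12 × 0.1385 = $389.76
Paid family leave insurance: only $136,557.87 − $135,982.02 = $575.85 of this check is subject → $575.85 × 0.007 = $4.03
Union dues: $162.54
Parking deduction: $134.96
Employee stock purchase plan: $228.50
Total deductions = $182.81 + $389.76 + $4.03 + $162.54 + $134.96 + $228.50 = $1,102.60
Net pay = $2,996.93 − $1,102.60 = $1,894.33

$1,894.33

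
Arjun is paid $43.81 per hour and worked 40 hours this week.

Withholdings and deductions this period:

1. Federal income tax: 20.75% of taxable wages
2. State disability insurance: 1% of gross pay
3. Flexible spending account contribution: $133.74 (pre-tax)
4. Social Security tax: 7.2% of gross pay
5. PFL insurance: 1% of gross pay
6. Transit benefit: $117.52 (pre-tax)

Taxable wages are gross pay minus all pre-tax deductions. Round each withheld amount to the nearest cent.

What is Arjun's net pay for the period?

$1028.44

Gross pay: 40 × $43.81 = $1752.40
Flexible spending account contribution: $133.74
Transit benefit: $117.52
Pre-tax total = $133.74 + $117.52 = $251.26
Taxable wages = $1752.40 − $251.26 = $1501.14
Federal income tax: $1501.14 × 0.2075 = $311.49
State disability insurance: $1752.40 × 0.01 = $17.52
Social Security tax: $1752.40 × 0.072 = $126.17
PFL insurance: $1752.40 × 0.01 = $17.52
Total deductions = $133.74 + $117.52 + $311.49 + $17.52 + $126.17 + $17.52 = $723.96
Net pay = $1752.40 − $723.96 = $1028.44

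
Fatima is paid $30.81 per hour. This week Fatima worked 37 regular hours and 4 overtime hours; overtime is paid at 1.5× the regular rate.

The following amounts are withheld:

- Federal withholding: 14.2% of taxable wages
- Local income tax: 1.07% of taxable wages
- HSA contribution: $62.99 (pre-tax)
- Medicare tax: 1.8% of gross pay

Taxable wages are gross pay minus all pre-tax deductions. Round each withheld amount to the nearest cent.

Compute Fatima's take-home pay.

Regular pay: 37 × $30.81 = $1,139.97
Overtime pay: 4 × $30.81 × 1.5 = $184.86
Gross pay = $1,139.97 + $184.86 = $1,324.83
HSA contribution: $62.99
Taxable wages = $1,324.83 − $62.99 = $1,261.84
Federal withholding: $1,261.84 × 0.142 = $179.18
Local income tax: $1,261.84 × 0.0107 = $13.50
Medicare tax: $1,324.83 × 0.018 = $23.85
Total deductions = $62.99 + $179.18 + $13.50 + $23.85 = $279.52
Net pay = $1,324.83 − $279.52 = $1,045.31

$1,045.31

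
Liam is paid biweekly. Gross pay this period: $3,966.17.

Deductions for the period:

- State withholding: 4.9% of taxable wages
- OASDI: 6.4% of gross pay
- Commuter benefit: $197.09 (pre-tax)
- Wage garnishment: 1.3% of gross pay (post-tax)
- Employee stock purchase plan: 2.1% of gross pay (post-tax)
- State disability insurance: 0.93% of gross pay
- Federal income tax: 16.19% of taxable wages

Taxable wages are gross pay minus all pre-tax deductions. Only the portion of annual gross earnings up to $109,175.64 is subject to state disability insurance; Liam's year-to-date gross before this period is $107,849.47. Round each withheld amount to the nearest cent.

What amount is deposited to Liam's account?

Commuter benefit: $197.09
Taxable wages = $3,966.17 − $197.09 = $3,769.08
Federal income tax: $3,769.08 × 0.1619 = $610.21
State withholding: $3,769.08 × 0.049 = $184.68
State disability insurance: only $109,175.64 − $107,849.47 = $1,326.17 of this check is subject → $1,326.17 × 0.0093 = $12.33
OASDI: $3,966.17 × 0.064 = $253.83
Employee stock purchase plan: $3,966.17 × 0.021 = $83.29
Wage garnishment: $3,966.17 × 0.013 = $51.56
Total deductions = $197.09 + $610.21 + $184.68 + $12.33 + $253.83 + $83.29 + $51.56 = $1,392.99
Net pay = $3,966.17 − $1,392.99 = $2,573.18

$2,573.18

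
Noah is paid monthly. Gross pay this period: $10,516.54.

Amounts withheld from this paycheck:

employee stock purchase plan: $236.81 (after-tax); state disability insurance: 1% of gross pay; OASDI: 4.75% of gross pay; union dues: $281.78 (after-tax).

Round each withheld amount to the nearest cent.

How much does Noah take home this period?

OASDI: $10,516.54 × 0.0475 = $499.54
State disability insurance: $10,516.54 × 0.01 = $105.17
Employee stock purchase plan: $236.81
Union dues: $281.78
Total deductions = $499.54 + $105.17 + $236.81 + $281.78 = $1,123.30
Net pay = $10,516.54 − $1,123.30 = $9,393.24

$9,393.24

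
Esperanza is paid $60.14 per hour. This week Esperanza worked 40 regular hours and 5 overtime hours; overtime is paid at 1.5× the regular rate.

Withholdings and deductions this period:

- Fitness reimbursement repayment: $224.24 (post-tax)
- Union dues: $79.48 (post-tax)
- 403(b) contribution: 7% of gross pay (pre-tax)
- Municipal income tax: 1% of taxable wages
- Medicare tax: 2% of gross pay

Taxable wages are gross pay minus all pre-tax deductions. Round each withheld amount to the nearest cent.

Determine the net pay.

Regular pay: 40 × $60.14 = $2405.60
Overtime pay: 5 × $60.14 × 1.5 = $451.05
Gross pay = $2405.60 + $451.05 = $2856.65
403(b) contribution: $2856.65 × 0.07 = $199.97
Taxable wages = $2856.65 − $199.97 = $2656.68
Municipal income tax: $2656.68 × 0.01 = $26.57
Medicare tax: $2856.65 × 0.02 = $57.13
Fitness reimbursement repayment: $224.24
Union dues: $79.48
Total deductions = $199.97 + $26.57 + $57.13 + $224.24 + $79.48 = $587.39
Net pay = $2856.65 − $587.39 = $2269.26

$2269.26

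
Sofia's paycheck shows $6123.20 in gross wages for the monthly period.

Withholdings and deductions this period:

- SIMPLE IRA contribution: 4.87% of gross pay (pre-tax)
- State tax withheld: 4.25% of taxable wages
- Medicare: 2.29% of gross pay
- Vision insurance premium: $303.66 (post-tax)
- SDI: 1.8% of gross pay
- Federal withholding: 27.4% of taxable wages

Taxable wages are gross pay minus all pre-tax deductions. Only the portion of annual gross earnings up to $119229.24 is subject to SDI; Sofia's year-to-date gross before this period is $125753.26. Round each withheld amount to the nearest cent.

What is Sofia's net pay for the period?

$3537.51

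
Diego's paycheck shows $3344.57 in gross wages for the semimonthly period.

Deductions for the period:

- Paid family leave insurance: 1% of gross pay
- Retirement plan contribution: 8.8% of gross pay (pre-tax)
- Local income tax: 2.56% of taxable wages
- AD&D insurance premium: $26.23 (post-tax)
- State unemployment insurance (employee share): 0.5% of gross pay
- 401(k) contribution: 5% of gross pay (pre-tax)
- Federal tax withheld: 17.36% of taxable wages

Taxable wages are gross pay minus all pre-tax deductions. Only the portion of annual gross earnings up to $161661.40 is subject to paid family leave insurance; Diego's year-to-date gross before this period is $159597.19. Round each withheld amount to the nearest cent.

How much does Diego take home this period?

401(k) contribution: $3344.57 × 0.05 = $167.23
Retirement plan contribution: $3344.57 × 0.088 = $294.32
Pre-tax total = $167.23 + $294.32 = $461.55
Taxable wages = $3344.57 − $461.55 = $2883.02
Local income tax: $2883.02 × 0.0256 = $73.81
Federal tax withheld: $2883.02 × 0.1736 = $500.49
Paid family leave insurance: only $161661.40 − $159597.19 = $2064.21 of this check is subject → $2064.21 × 0.01 = $20.64
State unemployment insurance (employee share): $3344.57 × 0.005 = $16.72
AD&D insurance premium: $26.23
Total deductions = $167.23 + $294.32 + $73.81 + $500.49 + $20.64 + $16.72 + $26.23 = $1099.44
Net pay = $3344.57 − $1099.44 = $2245.13

$2245.13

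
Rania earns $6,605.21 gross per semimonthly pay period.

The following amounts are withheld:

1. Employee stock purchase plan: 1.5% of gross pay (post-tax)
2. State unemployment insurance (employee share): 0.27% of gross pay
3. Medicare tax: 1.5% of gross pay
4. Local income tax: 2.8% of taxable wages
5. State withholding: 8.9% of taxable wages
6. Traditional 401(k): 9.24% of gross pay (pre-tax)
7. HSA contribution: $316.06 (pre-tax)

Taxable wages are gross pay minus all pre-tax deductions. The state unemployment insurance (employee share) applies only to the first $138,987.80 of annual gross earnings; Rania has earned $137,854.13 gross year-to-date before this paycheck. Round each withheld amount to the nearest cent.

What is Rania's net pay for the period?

HSA contribution: $316.06
Traditional 401(k): $6,605.21 × 0.0924 = $610.32
Pre-tax total = $316.06 + $610.32 = $926.38
Taxable wages = $6,605.21 − $926.38 = $5,678.83
State withholding: $5,678.83 × 0.089 = $505.42
Local income tax: $5,678.83 × 0.028 = $159.01
Medicare tax: $6,605.21 × 0.015 = $99.08
State unemployment insurance (employee share): only $138,987.80 − $137,854.13 = $1,133.67 of this check is subject → $1,133.67 × 0.0027 = $3.06
Employee stock purchase plan: $6,605.21 × 0.015 = $99.08
Total deductions = $316.06 + $610.32 + $505.42 + $159.01 + $99.08 + $3.06 + $99.08 = $1,792.03
Net pay = $6,605.21 − $1,792.03 = $4,813.18

$4,813.18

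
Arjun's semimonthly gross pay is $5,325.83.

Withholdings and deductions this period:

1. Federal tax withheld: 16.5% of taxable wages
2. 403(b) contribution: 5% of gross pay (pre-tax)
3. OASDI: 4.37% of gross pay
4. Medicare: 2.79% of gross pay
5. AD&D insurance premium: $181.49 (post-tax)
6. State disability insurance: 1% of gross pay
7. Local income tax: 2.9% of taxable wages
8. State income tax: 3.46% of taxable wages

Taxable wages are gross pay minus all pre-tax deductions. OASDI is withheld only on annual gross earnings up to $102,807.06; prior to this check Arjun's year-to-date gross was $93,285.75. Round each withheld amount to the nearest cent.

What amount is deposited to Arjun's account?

$3,286.85

403(b) contribution: $5,325.83 × 0.05 = $266.29
Taxable wages = $5,325.83 − $266.29 = $5,059.54
Local income tax: $5,059.54 × 0.029 = $146.73
Federal tax withheld: $5,059.54 × 0.165 = $834.82
State income tax: $5,059.54 × 0.0346 = $175.06
OASDI: cap not yet reached, full $5,325.83 is subject → $5,325.83 × 0.0437 = $232.74
State disability insurance: $5,325.83 × 0.01 = $53.26
Medicare: $5,325.83 × 0.0279 = $148.59
AD&D insurance premium: $181.49
Total deductions = $266.29 + $146.73 + $834.82 + $175.06 + $232.74 + $53.26 + $148.59 + $181.49 = $2,038.98
Net pay = $5,325.83 − $2,038.98 = $3,286.85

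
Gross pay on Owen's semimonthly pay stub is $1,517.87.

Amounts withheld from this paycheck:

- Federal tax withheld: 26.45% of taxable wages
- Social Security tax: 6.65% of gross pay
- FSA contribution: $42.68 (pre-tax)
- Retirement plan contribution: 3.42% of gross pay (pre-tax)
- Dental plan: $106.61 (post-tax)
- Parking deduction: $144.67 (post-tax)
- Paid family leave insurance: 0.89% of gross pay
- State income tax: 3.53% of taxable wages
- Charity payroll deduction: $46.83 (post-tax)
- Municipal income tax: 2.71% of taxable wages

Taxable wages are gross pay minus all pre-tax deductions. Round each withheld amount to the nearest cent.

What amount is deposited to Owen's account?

FSA contribution: $42.68
Retirement plan contribution: $1,517.87 × 0.0342 = $51.91
Pre-tax total = $42.68 + $51.91 = $94.59
Taxable wages = $1,517.87 − $94.59 = $1,423.28
Municipal income tax: $1,423.28 × 0.0271 = $38.57
State income tax: $1,423.28 × 0.0353 = $50.24
Federal tax withheld: $1,423.28 × 0.2645 = $376.46
Paid family leave insurance: $1,517.87 × 0.0089 = $13.51
Social Security tax: $1,517.87 × 0.0665 = $100.94
Parking deduction: $144.67
Charity payroll deduction: $46.83
Dental plan: $106.61
Total deductions = $42.68 + $51.91 + $38.57 + $50.24 + $376.46 + $13.51 + $100.94 + $144.67 + $46.83 + $106.61 = $972.42
Net pay = $1,517.87 − $972.42 = $545.45

$545.45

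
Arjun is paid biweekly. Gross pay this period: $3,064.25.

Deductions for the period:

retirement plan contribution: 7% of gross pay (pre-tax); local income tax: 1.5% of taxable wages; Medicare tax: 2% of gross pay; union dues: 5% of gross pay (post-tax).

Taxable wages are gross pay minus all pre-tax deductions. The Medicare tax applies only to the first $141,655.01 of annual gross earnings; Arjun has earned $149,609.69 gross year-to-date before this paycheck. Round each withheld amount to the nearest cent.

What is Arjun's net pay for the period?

$2,653.79

Retirement plan contribution: $3,064.25 × 0.07 = $214.50
Taxable wages = $3,064.25 − $214.50 = $2,849.75
Local income tax: $2,849.75 × 0.015 = $42.75
Medicare tax: annual cap $141,655.01 already reached (YTD $149,609.69), so $0.00
Union dues: $3,064.25 × 0.05 = $153.21
Total deductions = $214.50 + $42.75 + $0.00 + $153.21 = $410.46
Net pay = $3,064.25 − $410.46 = $2,653.79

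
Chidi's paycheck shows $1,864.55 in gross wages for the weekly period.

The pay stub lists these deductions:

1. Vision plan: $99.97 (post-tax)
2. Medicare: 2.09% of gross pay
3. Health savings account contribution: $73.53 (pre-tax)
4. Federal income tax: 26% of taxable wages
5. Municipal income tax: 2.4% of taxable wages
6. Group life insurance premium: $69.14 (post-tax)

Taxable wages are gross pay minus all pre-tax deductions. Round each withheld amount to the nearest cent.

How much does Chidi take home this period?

Health savings account contribution: $73.53
Taxable wages = $1,864.55 − $73.53 = $1,791.02
Federal income tax: $1,791.02 × 0.26 = $465.67
Municipal income tax: $1,791.02 × 0.024 = $42.98
Medicare: $1,864.55 × 0.0209 = $38.97
Vision plan: $99.97
Group life insurance premium: $69.14
Total deductions = $73.53 + $465.67 + $42.98 + $38.97 + $99.97 + $69.14 = $790.26
Net pay = $1,864.55 − $790.26 = $1,074.29

$1,074.29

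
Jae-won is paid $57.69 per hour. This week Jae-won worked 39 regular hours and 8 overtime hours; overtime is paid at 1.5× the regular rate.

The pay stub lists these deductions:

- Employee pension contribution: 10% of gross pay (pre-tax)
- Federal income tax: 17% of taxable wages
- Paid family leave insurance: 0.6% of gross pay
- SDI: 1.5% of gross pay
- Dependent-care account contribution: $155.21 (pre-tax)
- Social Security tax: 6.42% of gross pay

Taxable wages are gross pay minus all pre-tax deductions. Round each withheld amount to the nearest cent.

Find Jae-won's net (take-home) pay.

$1818.32

Regular pay: 39 × $57.69 = $2249.91
Overtime pay: 8 × $57.69 × 1.5 = $692.28
Gross pay = $2249.91 + $692.28 = $2942.19
Employee pension contribution: $2942.19 × 0.1 = $294.22
Dependent-care account contribution: $155.21
Pre-tax total = $294.22 + $155.21 = $449.43
Taxable wages = $2942.19 − $449.43 = $2492.76
Federal income tax: $2492.76 × 0.17 = $423.77
SDI: $2942.19 × 0.015 = $44.13
Paid family leave insurance: $2942.19 × 0.006 = $17.65
Social Security tax: $2942.19 × 0.0642 = $188.89
Total deductions = $294.22 + $155.21 + $423.77 + $44.13 + $17.65 + $188.89 = $1123.87
Net pay = $2942.19 − $1123.87 = $1818.32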